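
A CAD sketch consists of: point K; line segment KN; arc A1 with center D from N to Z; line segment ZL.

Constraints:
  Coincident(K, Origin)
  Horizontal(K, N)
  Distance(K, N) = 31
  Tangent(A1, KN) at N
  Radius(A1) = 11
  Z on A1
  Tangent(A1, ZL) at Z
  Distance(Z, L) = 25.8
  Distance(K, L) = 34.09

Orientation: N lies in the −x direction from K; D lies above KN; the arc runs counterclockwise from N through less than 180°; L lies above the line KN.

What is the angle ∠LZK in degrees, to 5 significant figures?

90.868°

K is at the origin; K and N share the same y with |KN| = 31.0 and N on the −x side, so N = (-31.000, 0.0000). Tangency of A1 to KN means the radius DN is perpendicular to KN, so D = N + (0, 11) = (-31.000, 11.000). Since DZ ⟂ ZL (tangency), |DL| = √(11.0² + 25.8²) = 28.047 regardless of where Z sits on A1. So L lies on both circle(K, 34.09) and circle(D, 28.047); the above-KN intersection is L = (-12.215, 31.827). Z is the foot of the tangent from L: Z = (-20.597, 7.4262).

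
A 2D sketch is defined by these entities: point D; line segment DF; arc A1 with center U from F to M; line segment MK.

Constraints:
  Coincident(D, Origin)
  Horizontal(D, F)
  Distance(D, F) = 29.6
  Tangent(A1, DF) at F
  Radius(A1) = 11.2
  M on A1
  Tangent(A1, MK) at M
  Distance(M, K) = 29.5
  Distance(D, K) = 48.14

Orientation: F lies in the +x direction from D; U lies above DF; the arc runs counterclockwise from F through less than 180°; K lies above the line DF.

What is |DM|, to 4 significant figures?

42.68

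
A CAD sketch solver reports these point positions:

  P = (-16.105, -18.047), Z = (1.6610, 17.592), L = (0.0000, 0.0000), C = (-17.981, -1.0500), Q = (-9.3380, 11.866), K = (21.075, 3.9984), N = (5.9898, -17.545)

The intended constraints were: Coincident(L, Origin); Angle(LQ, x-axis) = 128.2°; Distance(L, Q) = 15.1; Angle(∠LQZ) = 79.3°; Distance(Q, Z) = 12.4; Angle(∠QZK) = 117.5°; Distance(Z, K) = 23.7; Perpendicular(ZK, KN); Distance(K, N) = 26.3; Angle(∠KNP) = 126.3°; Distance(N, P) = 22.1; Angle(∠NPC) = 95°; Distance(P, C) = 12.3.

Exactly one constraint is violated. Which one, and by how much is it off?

Distance(P, C) = 12.3 — off by 4.80.

L = (0.00, 0.00) ✓; LQ at 128.2° ✓; |LQ| = 15.10 ✓; ∠LQZ = 79.30° ✓; |QZ| = 12.40 ✓; ∠QZK = 117.5° ✓; |ZK| = 23.70 ✓; ∠(ZK, KN) = 90.00° ✓; |KN| = 26.30 ✓; ∠KNP = 126.3° ✓; |NP| = 22.10 ✓; ∠NPC = 95.00° ✓; |PC| = 17.10 ✗.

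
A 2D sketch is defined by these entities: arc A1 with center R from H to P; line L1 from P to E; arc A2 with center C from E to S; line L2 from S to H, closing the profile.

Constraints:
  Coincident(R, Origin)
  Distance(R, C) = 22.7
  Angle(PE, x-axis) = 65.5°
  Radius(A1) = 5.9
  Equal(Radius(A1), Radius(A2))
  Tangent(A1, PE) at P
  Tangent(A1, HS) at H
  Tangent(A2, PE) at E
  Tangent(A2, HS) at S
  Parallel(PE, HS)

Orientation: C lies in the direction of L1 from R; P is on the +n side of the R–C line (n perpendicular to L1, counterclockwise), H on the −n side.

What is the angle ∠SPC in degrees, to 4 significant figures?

12.90°

The slot axis is L1's direction at 65.5°, so u = (cos 65.5°, sin 65.5°) = (0.4147, 0.9100) and n = (−sin 65.5°, cos 65.5°) = (-0.9100, 0.4147). R is at the origin and C lies 22.7 along u from R, so C = 22.7·u = (9.414, 20.66). Tangency of A1 to both parallel lines with radius 5.9 puts P and H at R ± 5.9·n: P = (-5.369, 2.447), H = (5.369, -2.447). Equal radii place E and S the same way about C: E = C + 5.9·n = (4.045, 23.10), S = C − 5.9·n = (14.78, 18.21). Then cos ∠SPC = PS·PC / (|PS||PC|), giving 12.90°.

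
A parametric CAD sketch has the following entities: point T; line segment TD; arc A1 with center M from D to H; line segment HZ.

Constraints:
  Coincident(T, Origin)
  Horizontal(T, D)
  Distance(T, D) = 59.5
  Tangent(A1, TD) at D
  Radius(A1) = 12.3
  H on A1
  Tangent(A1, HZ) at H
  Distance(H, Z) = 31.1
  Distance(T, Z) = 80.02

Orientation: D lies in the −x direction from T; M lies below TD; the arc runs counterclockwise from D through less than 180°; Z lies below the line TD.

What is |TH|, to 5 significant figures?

73.055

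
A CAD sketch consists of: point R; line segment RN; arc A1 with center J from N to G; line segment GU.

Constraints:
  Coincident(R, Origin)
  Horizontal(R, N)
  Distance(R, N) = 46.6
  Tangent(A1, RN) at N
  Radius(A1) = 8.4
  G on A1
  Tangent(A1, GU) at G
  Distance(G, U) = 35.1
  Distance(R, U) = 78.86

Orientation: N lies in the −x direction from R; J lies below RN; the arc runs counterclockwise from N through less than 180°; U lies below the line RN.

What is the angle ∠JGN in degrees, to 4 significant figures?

58.90°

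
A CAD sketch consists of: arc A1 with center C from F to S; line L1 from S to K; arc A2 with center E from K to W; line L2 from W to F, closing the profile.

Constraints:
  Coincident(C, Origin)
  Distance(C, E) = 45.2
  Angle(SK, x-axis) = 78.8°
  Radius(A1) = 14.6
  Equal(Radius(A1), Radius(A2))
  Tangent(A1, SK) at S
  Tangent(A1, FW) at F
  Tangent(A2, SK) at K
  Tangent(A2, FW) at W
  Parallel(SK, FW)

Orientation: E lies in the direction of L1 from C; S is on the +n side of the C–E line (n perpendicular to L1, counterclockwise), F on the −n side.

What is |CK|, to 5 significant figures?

47.499

Tangency of A1 to both parallel lines with radius 14.6 puts S and F at C ± 14.6·n: S = (-14.322, 2.8358), F = (14.322, -2.8358). Equal radii place K and W the same way about E: K = E + 14.6·n = (-5.5426, 47.175), W = E − 14.6·n = (23.101, 41.503). Then |CK| = |K − C| = 47.499.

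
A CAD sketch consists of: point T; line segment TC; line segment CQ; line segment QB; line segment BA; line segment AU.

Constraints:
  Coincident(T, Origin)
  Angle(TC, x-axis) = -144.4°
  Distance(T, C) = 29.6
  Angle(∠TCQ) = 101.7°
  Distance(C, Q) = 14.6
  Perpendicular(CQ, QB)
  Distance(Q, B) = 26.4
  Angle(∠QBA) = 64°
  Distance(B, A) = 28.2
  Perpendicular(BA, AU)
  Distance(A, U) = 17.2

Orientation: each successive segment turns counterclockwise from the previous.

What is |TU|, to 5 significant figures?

30.535

T is at the origin; TC runs at -144.4° with length 29.6, so C = (-24.068, -17.231). ∠TCQ = 101.7° gives CQ at -66.100° from the x-axis; with |CQ| = 14.6, Q = (-18.153, -30.579). CQ is perpendicular to QB, so QB runs at 23.900°; with |QB| = 26.4, B = (5.9836, -19.883). ∠QBA = 64.0° gives BA at 139.90° from the x-axis; with |BA| = 28.2, A = (-15.587, -1.7189). BA is perpendicular to AU, so AU runs at -130.10°; with |AU| = 17.2, U = (-26.666, -14.876). Then |TU| = |U − T| = 30.535.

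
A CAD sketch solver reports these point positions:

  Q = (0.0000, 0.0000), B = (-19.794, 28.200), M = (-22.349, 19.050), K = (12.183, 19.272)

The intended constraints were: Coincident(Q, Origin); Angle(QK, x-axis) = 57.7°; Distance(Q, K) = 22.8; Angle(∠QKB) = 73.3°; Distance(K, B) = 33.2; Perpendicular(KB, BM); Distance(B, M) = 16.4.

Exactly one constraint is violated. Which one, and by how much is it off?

Distance(B, M) = 16.4 — off by 6.90.

Q = (0.00, 0.00) ✓; QK at 57.70° ✓; |QK| = 22.80 ✓; ∠QKB = 73.30° ✓; |KB| = 33.20 ✓; ∠(KB, BM) = 90.00° ✓; |BM| = 9.500 ✗.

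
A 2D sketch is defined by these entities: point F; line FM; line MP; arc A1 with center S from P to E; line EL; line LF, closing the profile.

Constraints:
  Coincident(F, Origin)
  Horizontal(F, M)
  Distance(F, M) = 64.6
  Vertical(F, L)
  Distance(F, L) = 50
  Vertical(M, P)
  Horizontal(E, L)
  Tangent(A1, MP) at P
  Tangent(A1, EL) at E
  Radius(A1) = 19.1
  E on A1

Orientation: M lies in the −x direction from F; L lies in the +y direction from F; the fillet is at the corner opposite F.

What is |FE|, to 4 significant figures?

67.60

The virtual corner opposite F is at (-64.60, 50.00). Since A1 is tangent to MP there, SP ⟂ MP and since A1 is tangent to EL there, SE ⟂ EL, with radius 19.1, so the center S sits 19.1 in from both sides at S = (-45.50, 30.90). That places the tangent points at P = (-64.60, 30.90) on MP and E = (-45.50, 50.00) on EL. Then |FE| = |E − F| = 67.60.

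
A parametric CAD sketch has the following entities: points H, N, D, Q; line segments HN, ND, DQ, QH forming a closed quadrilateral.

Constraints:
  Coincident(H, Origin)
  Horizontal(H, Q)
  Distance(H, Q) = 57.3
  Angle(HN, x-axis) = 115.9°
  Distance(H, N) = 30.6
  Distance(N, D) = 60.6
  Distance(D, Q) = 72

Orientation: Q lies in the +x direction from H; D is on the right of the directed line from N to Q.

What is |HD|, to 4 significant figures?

33.43

Checks: |HQ| = 57.30 ✓; |HN| = 30.60 ✓; |ND| = 60.60 ✓; |DQ| = 72.00 ✓.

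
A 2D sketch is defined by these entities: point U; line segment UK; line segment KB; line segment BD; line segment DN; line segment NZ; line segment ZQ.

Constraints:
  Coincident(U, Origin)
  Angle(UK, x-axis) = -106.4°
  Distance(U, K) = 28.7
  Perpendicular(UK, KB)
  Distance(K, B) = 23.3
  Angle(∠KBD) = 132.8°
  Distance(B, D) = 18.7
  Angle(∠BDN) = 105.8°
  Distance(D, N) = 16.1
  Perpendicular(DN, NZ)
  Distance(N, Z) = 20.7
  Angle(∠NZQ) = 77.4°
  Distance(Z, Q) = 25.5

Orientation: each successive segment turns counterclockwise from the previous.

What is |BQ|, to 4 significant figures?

4.670

U is at the origin; UK runs at -106.4° with length 28.7, so K = (-8.103, -27.53). The perpendicularity gives KB at right angles to UK, so KB runs at -16.40°; with |KB| = 23.3, B = (14.25, -34.11). ∠KBD = 132.8° gives BD at 30.80° from the x-axis; with |BD| = 18.7, D = (30.31, -24.54). ∠BDN = 105.8° gives DN at 105.0° from the x-axis; with |DN| = 16.1, N = (26.14, -8.984). The perpendicularity gives NZ at right angles to DN, so NZ runs at -165.0°; with |NZ| = 20.7, Z = (6.150, -14.34). ∠NZQ = 77.4° gives ZQ at -62.40° from the x-axis; with |ZQ| = 25.5, Q = (17.96, -36.94). Then |BQ| = |Q − B| = 4.670.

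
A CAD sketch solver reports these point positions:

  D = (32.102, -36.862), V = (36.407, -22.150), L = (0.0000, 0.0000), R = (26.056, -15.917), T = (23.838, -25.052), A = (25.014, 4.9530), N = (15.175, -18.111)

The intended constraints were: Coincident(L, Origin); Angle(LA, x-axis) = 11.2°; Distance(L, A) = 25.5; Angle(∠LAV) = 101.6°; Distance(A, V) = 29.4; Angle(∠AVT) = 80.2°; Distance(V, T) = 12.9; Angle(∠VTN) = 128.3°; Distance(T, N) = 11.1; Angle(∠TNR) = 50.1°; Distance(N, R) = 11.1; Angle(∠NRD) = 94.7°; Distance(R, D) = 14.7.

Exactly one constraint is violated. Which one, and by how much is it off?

Distance(R, D) = 14.7 — off by 7.10.

L = (0.00, 0.00) ✓; LA at 11.20° ✓; |LA| = 25.50 ✓; ∠LAV = 101.6° ✓; |AV| = 29.40 ✓; ∠AVT = 80.20° ✓; |VT| = 12.90 ✓; ∠VTN = 128.3° ✓; |TN| = 11.10 ✓; ∠TNR = 50.10° ✓; |NR| = 11.10 ✓; ∠NRD = 94.70° ✓; |RD| = 21.80 ✗.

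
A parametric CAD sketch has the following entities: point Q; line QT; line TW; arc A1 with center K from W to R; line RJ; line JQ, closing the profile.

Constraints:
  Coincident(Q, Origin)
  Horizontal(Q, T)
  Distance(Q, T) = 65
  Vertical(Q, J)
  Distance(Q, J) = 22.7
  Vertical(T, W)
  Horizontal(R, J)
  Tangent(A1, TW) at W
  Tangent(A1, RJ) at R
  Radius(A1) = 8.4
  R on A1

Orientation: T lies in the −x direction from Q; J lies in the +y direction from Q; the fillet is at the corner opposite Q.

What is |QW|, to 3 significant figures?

66.6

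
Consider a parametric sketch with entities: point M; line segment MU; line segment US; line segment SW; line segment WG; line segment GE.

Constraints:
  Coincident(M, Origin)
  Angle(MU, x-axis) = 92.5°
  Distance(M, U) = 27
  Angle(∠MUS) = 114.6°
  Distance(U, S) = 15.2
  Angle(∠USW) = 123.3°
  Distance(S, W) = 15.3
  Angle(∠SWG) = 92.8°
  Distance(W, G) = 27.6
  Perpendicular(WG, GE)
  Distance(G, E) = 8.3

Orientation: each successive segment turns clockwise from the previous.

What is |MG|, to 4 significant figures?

13.32

M is at the origin; MU runs at 92.5° with length 27.0, so U = (-1.178, 26.97). ∠MUS = 114.6° gives US at 27.10° from the x-axis; with |US| = 15.2, S = (12.35, 33.90). ∠USW = 123.3° gives SW at -29.60° from the x-axis; with |SW| = 15.3, W = (25.66, 26.34). ∠SWG = 92.8° gives WG at -116.8° from the x-axis; with |WG| = 27.6, G = (13.21, 1.706). Then |MG| = |G − M| = 13.32.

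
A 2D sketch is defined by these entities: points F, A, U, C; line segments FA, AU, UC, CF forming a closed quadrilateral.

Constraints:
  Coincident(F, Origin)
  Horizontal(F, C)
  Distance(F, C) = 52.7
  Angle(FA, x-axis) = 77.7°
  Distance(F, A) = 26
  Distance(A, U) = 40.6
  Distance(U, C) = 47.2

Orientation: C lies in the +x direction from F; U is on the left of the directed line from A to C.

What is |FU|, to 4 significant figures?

61.18

Checks: |AU| = 40.60 ✓; |UC| = 47.20 ✓.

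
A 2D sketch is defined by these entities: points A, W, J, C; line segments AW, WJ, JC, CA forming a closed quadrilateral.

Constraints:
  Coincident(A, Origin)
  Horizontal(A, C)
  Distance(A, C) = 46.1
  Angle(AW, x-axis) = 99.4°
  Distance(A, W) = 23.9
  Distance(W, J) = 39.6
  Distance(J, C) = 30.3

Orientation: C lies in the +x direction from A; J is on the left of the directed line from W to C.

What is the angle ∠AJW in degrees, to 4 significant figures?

31.76°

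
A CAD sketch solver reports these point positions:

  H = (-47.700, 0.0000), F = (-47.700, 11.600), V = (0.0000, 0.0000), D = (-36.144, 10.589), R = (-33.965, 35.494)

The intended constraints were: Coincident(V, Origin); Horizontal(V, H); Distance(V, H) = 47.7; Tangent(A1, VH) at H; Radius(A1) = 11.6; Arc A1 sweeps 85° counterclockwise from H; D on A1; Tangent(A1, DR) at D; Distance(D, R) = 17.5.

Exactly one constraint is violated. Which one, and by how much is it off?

Distance(D, R) = 17.5 — off by 7.50.

V = (0.00, 0.00) ✓; V.y = 0.00, H.y = 0.00 ✓; |VH| = 47.70 ✓; ∠(FH, HV) = 90.00° ✓; |FH| = 11.60 ✓; bearing(F→D) − bearing(F→H) = 85.00° ✓; |FD| = 11.60 ✓; ∠(FD, DR) = 90.00° ✓; |DR| = 25.00 ✗.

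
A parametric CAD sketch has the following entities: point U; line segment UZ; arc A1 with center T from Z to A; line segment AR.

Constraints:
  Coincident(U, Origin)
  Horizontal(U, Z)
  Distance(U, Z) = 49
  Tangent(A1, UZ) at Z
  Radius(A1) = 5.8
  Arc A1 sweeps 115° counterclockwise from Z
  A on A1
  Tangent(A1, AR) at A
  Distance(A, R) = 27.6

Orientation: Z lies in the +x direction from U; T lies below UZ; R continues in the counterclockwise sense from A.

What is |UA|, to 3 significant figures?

44.5

U is at the origin; UZ is horizontal with |UZ| = 49.0 and Z on the +x side, so Z = (49.0, 0.00). The tangent condition forces TZ to be normal to UZ, so T = Z + (0, -5.8) = (49.0, -5.80). On A1, Z sits at bearing 90° from T; a 115° counterclockwise sweep puts A at bearing 205°, so A = T + 5.8·(cos 205°, sin 205°) = (43.7, -8.25). Then |UA| = |A − U| = 44.5.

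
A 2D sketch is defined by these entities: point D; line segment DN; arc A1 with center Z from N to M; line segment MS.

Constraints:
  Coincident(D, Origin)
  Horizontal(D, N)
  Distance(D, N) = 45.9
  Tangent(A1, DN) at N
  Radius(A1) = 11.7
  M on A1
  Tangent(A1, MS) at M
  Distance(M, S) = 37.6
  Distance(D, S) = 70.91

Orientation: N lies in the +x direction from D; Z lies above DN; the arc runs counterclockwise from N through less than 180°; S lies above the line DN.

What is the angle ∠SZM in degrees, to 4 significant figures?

72.72°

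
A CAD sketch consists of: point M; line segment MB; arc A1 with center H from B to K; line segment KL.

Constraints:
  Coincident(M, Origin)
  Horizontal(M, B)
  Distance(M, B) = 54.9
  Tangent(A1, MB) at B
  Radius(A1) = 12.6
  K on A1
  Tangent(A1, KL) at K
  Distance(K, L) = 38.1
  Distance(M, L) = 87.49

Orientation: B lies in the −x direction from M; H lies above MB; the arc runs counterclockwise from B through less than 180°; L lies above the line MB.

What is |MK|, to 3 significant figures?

50.7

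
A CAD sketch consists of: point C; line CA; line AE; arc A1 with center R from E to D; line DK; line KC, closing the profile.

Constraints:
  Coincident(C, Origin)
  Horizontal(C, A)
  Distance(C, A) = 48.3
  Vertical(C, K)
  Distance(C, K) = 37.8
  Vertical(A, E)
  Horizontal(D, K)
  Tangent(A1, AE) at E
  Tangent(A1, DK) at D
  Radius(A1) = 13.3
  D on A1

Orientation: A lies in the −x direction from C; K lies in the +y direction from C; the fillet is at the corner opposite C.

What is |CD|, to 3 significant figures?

51.5

C is at the origin; CA is horizontal with |CA| = 48.3 and A on the −x side, so A = (-48.3, 0.00). CK is vertical with |CK| = 37.8 and K on the +y side, so K = (0.00, 37.8). The virtual corner opposite C is at (-48.3, 37.8). The tangent condition forces RE to be normal to AE and tangency of A1 to DK means the radius RD is perpendicular to DK, with radius 13.3, so the center R sits 13.3 in from both sides at R = (-35.0, 24.5). That places the tangent points at E = (-48.3, 24.5) on AE and D = (-35.0, 37.8) on DK. Then |CD| = |D − C| = 51.5.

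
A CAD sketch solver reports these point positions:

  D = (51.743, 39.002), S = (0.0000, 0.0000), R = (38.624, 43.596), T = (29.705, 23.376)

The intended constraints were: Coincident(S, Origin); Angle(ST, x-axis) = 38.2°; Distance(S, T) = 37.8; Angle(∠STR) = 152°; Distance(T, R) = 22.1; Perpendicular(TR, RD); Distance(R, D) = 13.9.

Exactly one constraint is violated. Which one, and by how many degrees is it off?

Perpendicular(TR, RD) — off by 4.50°.

S = (0.00, 0.00) ✓; ST at 38.20° ✓; |ST| = 37.80 ✓; ∠STR = 152.0° ✓; |TR| = 22.10 ✓; ∠(TR, RD) = 85.50° ✗; |RD| = 13.90 ✓.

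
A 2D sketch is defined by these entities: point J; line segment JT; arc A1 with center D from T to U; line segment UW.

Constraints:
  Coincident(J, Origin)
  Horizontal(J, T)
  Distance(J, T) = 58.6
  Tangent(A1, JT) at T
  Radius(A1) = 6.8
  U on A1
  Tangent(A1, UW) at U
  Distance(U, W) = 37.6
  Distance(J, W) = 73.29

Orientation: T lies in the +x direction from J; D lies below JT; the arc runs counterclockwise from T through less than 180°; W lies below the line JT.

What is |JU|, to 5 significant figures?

52.481

Checks: |DU| = 6.800 ✓; ∠(DU, UW) = 90.00° ✓; |UW| = 37.60 ✓; |JW| = 73.29 ✓.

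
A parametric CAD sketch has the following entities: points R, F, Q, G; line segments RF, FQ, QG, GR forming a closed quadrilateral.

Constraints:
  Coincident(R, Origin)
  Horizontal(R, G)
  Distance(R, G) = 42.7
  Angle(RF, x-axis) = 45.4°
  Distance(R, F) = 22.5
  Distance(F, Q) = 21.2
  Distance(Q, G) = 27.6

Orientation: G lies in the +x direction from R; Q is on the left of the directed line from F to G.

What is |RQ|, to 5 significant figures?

43.254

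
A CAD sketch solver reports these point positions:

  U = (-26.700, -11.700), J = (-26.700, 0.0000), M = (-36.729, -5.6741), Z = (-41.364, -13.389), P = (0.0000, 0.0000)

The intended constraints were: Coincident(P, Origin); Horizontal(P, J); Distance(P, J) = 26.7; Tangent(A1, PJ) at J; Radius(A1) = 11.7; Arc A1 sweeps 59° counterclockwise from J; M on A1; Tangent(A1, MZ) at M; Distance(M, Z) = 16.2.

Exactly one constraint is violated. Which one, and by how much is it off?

Distance(M, Z) = 16.2 — off by 7.20.

P = (0.00, 0.00) ✓; P.y = 0.00, J.y = 0.00 ✓; |PJ| = 26.70 ✓; ∠(UJ, JP) = 90.00° ✓; |UJ| = 11.70 ✓; bearing(U→M) − bearing(U→J) = 59.00° ✓; |UM| = 11.70 ✓; ∠(UM, MZ) = 90.00° ✓; |MZ| = 9.000 ✗.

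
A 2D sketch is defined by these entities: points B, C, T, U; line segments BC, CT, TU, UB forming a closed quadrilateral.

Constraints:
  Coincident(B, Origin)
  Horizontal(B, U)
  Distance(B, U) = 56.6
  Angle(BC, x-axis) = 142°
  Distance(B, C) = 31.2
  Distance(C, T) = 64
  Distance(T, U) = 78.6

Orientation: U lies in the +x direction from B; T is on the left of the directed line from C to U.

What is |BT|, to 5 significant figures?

69.969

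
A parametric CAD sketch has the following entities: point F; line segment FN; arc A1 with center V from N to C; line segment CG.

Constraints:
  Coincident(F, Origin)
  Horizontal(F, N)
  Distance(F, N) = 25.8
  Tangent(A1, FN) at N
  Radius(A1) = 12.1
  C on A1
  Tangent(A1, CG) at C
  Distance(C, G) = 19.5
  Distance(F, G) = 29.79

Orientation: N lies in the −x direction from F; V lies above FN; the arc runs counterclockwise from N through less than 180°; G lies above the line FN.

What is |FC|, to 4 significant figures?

16.82

F is at the origin; FN is horizontal with |FN| = 25.8 and N on the −x side, so N = (-25.80, 0.000). Tangency of A1 to FN means the radius VN is perpendicular to FN, so V = N + (0, 12.1) = (-25.80, 12.10). Since VC ⟂ CG (tangency), |VG| = √(12.1² + 19.5²) = 22.95 regardless of where C sits on A1. So G lies on both circle(F, 29.79) and circle(V, 22.95); the above-FN intersection is G = (-9.485, 28.24). C is the foot of the tangent from G: C = (-14.03, 9.278).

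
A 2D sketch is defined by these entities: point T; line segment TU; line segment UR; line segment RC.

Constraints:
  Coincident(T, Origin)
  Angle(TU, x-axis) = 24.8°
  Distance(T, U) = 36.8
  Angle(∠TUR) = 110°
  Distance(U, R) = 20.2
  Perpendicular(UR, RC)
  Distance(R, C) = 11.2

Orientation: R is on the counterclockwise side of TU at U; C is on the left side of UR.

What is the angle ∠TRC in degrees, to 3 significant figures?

43.5°

T is at the origin; TU runs at 24.8° with length 36.8, so U = 36.8·(cos 24.8°, sin 24.8°) = (33.4, 15.4). ∠TUR = 110.0°, so UR runs at 24.8° + (180° − 110.0°) = 94.8° from the x-axis; with |UR| = 20.2, R = U + 20.2·(cos 94.8°, sin 94.8°) = (31.7, 35.6). UR is perpendicular to RC; with |RC| = 11.2 on the left of UR, C = R + 11.2·(-0.996, -0.0837) = (20.6, 34.6). Then cos ∠TRC = RT·RC / (|RT||RC|), giving 43.5°.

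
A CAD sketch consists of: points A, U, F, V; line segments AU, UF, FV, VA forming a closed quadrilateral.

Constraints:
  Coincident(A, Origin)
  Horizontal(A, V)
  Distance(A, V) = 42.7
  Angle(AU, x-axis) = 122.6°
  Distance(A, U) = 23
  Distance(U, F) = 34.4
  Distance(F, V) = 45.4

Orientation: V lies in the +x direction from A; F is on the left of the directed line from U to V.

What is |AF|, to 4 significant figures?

41.03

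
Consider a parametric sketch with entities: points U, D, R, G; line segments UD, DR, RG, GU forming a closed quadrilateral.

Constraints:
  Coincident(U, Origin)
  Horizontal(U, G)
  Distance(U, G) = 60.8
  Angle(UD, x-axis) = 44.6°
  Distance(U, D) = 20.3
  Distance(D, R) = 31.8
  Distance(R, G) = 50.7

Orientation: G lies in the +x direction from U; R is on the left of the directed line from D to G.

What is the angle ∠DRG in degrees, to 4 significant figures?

67.56°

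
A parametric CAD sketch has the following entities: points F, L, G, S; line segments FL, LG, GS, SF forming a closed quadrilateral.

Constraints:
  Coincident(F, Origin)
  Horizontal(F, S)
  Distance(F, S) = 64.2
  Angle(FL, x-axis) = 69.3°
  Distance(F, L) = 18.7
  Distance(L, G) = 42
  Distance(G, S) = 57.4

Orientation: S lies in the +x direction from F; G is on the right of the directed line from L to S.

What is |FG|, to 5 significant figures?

27.017

F is at the origin; FS is horizontal with |FS| = 64.2 and S in +x, so S = (64.2, 0). FL runs at 69.3° with |FL| = 18.7, so L = (6.6100, 17.493). G is determined by |LG| = 42.0 and |GS| = 57.4 together: it lies at the intersection of circle(L, 42.0) and circle(S, 57.4). With |LS| = 60.188, the foot of the radical line on LS is 17.378 from L and the perpendicular offset is √(42.0² − 17.378²) = 38.236. Taking the right-of-LS solution: G = (12.125, -24.144).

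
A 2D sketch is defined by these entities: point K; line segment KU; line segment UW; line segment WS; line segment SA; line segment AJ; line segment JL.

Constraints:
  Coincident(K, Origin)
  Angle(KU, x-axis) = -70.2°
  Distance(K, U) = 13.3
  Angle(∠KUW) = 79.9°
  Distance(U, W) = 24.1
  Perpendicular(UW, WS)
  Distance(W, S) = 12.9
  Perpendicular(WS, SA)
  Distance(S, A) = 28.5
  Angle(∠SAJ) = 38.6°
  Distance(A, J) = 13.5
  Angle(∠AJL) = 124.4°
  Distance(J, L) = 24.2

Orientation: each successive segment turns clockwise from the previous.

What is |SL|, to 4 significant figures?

5.365

∠SAJ = 38.6° gives AJ at -131.7° from the x-axis; with |AJ| = 13.5, J = (-2.312, -9.136). ∠AJL = 124.4° gives JL at 172.7° from the x-axis; with |JL| = 24.2, L = (-26.32, -6.061). Then |SL| = |L − S| = 5.365.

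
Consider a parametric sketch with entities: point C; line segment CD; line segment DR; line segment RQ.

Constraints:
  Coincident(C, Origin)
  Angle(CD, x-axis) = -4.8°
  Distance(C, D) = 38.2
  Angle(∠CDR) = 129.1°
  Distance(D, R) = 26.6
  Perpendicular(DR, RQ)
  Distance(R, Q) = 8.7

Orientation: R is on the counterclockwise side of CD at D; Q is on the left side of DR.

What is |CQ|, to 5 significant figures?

54.848

∠CDR = 129.1°, so DR runs at -4.8° + (180° − 129.1°) = 46.100° from the x-axis; with |DR| = 26.6, R = D + 26.6·(cos 46.100°, sin 46.100°) = (56.511, 15.970). DR ⟂ RQ; with |RQ| = 8.7 on the left of DR, Q = R + 8.7·(-0.72055, 0.69340) = (50.242, 22.003). Then |CQ| = |Q − C| = 54.848.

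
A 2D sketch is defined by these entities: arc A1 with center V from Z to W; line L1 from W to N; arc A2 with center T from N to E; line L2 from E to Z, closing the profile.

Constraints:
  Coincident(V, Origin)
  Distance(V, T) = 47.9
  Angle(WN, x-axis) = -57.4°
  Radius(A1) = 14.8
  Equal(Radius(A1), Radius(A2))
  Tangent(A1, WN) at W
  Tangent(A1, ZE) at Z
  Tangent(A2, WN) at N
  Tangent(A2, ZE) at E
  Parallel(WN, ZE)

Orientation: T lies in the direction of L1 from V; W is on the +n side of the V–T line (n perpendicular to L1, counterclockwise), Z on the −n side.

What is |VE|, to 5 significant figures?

50.134

Tangency of A1 to both parallel lines with radius 14.8 puts W and Z at V ± 14.8·n: W = (12.468, 7.9738), Z = (-12.468, -7.9738). Equal radii place N and E the same way about T: N = T + 14.8·n = (38.275, -32.380), E = T − 14.8·n = (13.339, -48.327). Then |VE| = |E − V| = 50.134.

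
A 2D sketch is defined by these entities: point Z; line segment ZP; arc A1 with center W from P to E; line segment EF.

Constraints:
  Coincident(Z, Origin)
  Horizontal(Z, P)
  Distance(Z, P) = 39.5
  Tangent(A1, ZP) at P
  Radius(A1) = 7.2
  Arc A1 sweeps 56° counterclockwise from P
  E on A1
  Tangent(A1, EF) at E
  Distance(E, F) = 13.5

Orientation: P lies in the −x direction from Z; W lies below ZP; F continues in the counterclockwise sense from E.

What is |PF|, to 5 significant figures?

19.726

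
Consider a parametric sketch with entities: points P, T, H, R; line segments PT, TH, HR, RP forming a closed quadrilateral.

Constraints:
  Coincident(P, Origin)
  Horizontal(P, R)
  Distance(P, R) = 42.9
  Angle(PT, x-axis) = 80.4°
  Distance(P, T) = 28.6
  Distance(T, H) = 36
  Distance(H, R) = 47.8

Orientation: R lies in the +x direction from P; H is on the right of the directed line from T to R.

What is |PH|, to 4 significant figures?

7.957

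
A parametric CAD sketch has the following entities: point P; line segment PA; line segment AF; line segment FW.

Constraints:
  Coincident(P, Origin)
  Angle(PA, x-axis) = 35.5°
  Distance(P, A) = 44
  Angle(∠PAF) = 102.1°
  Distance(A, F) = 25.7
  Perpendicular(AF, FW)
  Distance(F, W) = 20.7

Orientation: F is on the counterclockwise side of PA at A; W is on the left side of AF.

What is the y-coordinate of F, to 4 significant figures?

49.14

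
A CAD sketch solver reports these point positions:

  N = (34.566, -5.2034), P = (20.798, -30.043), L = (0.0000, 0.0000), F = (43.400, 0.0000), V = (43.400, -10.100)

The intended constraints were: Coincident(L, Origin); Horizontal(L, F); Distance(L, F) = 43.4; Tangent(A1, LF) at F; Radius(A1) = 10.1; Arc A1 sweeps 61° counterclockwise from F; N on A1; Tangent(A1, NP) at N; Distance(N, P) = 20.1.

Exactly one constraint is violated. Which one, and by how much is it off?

Distance(N, P) = 20.1 — off by 8.30.

L = (0.00, 0.00) ✓; L.y = 0.00, F.y = 0.00 ✓; |LF| = 43.40 ✓; ∠(VF, FL) = 90.00° ✓; |VF| = 10.10 ✓; bearing(V→N) − bearing(V→F) = 61.00° ✓; |VN| = 10.10 ✓; ∠(VN, NP) = 90.00° ✓; |NP| = 28.40 ✗.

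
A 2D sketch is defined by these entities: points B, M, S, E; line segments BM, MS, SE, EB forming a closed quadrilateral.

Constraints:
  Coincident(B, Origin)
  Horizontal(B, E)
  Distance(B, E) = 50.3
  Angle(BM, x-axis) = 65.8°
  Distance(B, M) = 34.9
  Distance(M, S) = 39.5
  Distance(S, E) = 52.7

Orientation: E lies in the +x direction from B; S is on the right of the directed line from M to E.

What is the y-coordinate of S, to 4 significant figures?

-4.032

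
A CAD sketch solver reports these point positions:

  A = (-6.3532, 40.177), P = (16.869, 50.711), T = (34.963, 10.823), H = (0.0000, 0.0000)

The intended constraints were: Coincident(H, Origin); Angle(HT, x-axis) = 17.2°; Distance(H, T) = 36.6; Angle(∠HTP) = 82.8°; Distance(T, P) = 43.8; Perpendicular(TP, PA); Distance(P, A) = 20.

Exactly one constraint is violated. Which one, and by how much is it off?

Distance(P, A) = 20 — off by 5.50.

H = (0.00, 0.00) ✓; HT at 17.20° ✓; |HT| = 36.60 ✓; ∠HTP = 82.80° ✓; |TP| = 43.80 ✓; ∠(TP, PA) = 90.00° ✓; |PA| = 25.50 ✗.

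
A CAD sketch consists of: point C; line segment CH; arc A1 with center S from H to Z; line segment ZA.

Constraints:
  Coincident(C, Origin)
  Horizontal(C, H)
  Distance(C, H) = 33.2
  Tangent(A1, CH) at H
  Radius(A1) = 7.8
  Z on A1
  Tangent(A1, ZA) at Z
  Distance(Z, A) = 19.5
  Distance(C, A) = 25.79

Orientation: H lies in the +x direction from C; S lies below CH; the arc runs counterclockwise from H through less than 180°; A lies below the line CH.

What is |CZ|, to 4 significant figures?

26.86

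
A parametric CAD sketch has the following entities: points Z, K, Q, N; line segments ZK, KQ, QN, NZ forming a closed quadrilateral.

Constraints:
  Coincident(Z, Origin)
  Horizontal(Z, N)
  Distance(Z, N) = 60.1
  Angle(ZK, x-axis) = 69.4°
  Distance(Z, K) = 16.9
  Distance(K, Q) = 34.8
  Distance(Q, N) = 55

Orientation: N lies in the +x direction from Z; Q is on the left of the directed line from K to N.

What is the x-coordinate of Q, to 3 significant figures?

26.7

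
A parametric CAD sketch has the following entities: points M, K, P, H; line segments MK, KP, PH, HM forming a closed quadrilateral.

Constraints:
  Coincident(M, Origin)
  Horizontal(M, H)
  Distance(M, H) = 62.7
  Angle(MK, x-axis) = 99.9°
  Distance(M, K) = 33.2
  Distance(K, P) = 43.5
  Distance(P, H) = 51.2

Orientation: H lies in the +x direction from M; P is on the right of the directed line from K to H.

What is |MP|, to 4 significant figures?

13.90

Checks: |KP| = 43.50 ✓; |PH| = 51.20 ✓.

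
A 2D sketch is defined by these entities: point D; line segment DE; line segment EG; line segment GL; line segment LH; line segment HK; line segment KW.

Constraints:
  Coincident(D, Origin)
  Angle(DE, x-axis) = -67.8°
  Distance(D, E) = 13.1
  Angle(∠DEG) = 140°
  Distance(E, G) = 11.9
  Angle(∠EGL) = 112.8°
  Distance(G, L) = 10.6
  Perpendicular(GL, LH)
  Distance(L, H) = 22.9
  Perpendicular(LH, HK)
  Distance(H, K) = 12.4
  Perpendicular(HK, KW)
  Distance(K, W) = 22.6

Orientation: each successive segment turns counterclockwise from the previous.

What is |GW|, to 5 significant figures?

1.8248

D is at the origin; DE runs at -67.8° with length 13.1, so E = (4.9497, -12.129). ∠DEG = 140.0° gives EG at -27.800° from the x-axis; with |EG| = 11.9, G = (15.476, -17.679). ∠EGL = 112.8° gives GL at 39.400° from the x-axis; with |GL| = 10.6, L = (23.667, -10.951). The perpendicularity gives LH at right angles to GL, so LH runs at 129.40°; with |LH| = 22.9, H = (9.1319, 6.7448). LH ⟂ HK, so HK runs at -140.60°; with |HK| = 12.4, K = (-0.45002, -1.1258). HK is perpendicular to KW, so KW runs at -50.600°; with |KW| = 22.6, W = (13.895, -18.590). Then |GW| = |W − G| = 1.8248.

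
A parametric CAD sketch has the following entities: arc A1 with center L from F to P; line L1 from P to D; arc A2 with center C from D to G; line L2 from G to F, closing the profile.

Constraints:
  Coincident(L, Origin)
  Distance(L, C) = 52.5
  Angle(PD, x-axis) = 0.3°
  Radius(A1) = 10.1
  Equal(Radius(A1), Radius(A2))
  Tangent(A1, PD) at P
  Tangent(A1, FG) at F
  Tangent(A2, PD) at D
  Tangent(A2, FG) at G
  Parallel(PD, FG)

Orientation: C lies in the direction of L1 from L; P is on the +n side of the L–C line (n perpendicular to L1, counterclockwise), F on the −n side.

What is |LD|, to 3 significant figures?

53.5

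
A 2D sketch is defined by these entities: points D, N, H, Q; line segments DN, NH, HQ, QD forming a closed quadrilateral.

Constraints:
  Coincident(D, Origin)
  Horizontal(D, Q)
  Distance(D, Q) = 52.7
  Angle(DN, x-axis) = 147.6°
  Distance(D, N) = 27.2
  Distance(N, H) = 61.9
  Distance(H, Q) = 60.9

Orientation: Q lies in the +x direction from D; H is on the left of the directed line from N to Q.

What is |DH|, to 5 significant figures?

59.447

D is at the origin; DQ is horizontal with |DQ| = 52.7 and Q in +x, so Q = (52.7, 0). DN runs at 147.6° with |DN| = 27.2, so N = (-22.966, 14.574). H is determined by |NH| = 61.9 and |HQ| = 60.9 together: it lies at the intersection of circle(N, 61.9) and circle(Q, 60.9). With |NQ| = 77.057, the foot of the radical line on NQ is 39.325 from N and the perpendicular offset is √(61.9² − 39.325²) = 47.803. Taking the left-of-NQ solution: H = (24.691, 54.077).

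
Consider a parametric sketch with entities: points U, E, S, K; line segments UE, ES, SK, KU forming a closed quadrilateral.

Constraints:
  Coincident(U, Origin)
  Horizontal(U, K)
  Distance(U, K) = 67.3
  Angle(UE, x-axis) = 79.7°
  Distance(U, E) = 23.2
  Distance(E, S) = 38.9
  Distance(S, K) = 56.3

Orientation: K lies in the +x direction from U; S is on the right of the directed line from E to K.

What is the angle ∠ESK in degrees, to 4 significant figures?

87.73°

Checks: |ES| = 38.90 ✓; |SK| = 56.30 ✓.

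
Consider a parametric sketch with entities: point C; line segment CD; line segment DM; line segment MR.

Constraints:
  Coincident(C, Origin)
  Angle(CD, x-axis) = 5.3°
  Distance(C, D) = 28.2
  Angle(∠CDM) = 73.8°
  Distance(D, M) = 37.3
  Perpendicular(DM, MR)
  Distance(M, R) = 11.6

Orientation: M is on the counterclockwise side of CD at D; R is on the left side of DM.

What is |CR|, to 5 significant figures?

33.255

C is at the origin; CD runs at 5.3° with length 28.2, so D = 28.2·(cos 5.3°, sin 5.3°) = (28.079, 2.6049). ∠CDM = 73.8°, so DM runs at 5.3° + (180° − 73.8°) = 111.50° from the x-axis; with |DM| = 37.3, M = D + 37.3·(cos 111.50°, sin 111.50°) = (14.409, 37.309). DM is perpendicular to MR; with |MR| = 11.6 on the left of DM, R = M + 11.6·(-0.93042, -0.36650) = (3.6161, 33.058). Then |CR| = |R − C| = 33.255.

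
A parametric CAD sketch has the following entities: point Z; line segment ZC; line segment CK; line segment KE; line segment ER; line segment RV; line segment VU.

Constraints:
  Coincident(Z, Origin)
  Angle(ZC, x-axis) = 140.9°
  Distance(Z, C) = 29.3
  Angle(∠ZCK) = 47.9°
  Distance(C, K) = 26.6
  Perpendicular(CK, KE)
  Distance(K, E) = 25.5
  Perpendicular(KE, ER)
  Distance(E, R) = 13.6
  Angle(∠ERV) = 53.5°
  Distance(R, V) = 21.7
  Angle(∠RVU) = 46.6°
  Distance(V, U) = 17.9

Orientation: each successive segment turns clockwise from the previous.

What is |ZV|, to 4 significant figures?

15.05

Z is at the origin; ZC runs at 140.9° with length 29.3, so C = (-22.74, 18.48). ∠ZCK = 47.9° gives CK at 8.800° from the x-axis; with |CK| = 26.6, K = (3.549, 22.55). CK ⟂ KE, so KE runs at -81.20°; with |KE| = 25.5, E = (7.450, -2.652). KE ⟂ ER, so ER runs at -171.2°; with |ER| = 13.6, R = (-5.990, -4.732). ∠ERV = 53.5° gives RV at 62.30° from the x-axis; with |RV| = 21.7, V = (4.097, 14.48). Then |ZV| = |V − Z| = 15.05.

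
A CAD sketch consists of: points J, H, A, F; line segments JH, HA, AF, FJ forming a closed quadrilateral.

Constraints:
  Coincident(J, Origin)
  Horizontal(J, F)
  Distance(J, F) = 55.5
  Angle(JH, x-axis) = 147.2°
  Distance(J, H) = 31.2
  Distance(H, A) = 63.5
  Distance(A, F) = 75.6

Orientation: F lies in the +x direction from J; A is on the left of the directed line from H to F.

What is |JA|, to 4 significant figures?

66.34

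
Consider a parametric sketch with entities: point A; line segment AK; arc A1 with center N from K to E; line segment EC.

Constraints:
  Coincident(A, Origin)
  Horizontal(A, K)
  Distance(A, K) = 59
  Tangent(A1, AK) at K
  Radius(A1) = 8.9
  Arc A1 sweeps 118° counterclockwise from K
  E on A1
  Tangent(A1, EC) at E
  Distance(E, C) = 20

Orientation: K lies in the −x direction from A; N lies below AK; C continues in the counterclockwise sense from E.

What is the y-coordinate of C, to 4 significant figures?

-30.74

A is at the origin; AK is horizontal with |AK| = 59.0 and K on the −x side, so K = (-59.00, 0.000). A1 meets AK tangentially, so NK is at right angles to AK, so N = K + (0, -8.9) = (-59.00, -8.900). On A1, K sits at bearing 90° from N; a 118° counterclockwise sweep puts E at bearing 208°, so E = N + 8.9·(cos 208°, sin 208°) = (-66.86, -13.08). The tangent condition forces NE to be normal to EC, so EC runs along (−sin 208°, cos 208°); with |EC| = 20.0, C = (-57.47, -30.74). So C.y = -30.74.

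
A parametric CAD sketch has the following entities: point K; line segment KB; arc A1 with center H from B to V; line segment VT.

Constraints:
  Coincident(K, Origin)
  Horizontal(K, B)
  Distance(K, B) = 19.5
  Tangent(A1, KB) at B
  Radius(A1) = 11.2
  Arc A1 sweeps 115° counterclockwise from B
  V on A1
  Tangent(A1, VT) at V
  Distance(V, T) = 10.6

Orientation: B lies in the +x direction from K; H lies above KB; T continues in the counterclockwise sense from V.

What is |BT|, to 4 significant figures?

26.16

K is at the origin; KB is horizontal with |KB| = 19.5 and B on the +x side, so B = (19.50, 0.000). A1 meets KB tangentially, so HB is at right angles to KB, so H = B + (0, 11.2) = (19.50, 11.20). On A1, B sits at bearing -90° from H; a 115° counterclockwise sweep puts V at bearing 25°, so V = H + 11.2·(cos 25°, sin 25°) = (29.65, 15.93). A1 meets VT tangentially, so HV is at right angles to VT, so VT runs along (−sin 25°, cos 25°); with |VT| = 10.6, T = (25.17, 25.54). Then |BT| = |T − B| = 26.16.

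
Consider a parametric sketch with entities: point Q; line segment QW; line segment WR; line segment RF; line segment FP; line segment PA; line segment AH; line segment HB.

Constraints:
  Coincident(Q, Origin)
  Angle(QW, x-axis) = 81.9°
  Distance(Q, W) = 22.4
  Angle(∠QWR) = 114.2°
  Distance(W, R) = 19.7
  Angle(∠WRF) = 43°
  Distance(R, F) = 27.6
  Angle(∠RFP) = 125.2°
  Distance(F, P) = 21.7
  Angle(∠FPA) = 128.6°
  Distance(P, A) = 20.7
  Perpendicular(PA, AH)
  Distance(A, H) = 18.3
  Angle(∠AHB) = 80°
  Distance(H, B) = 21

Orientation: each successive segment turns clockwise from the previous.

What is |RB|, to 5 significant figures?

29.399

Q is at the origin; QW runs at 81.9° with length 22.4, so W = (3.1562, 22.177). ∠QWR = 114.2° gives WR at 16.100° from the x-axis; with |WR| = 19.7, R = (22.084, 27.640). ∠WRF = 43.0° gives RF at -120.90° from the x-axis; with |RF| = 27.6, F = (7.9098, 3.9570). ∠RFP = 125.2° gives FP at -175.70° from the x-axis; with |FP| = 21.7, P = (-13.729, 2.3300). ∠FPA = 128.6° gives PA at 132.90° from the x-axis; with |PA| = 20.7, A = (-27.820, 17.494). The perpendicularity gives AH at right angles to PA, so AH runs at 42.900°; with |AH| = 18.3, H = (-14.415, 29.951). ∠AHB = 80.0° gives HB at -57.100° from the x-axis; with |HB| = 21.0, B = (-3.0078, 12.319). Then |RB| = |B − R| = 29.399.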